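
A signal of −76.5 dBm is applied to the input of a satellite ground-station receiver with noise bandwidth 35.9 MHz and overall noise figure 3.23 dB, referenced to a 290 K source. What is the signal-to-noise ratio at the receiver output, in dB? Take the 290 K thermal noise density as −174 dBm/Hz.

Noise floor: N = −174 + 10 log₁₀(B) + NF
10 log₁₀(3.59×10⁷) = 75.55 dB
N = −174 + 75.55 + 3.23 = −95.22 dBm
SNR = P_sig − N = −76.5 − (−95.22) = 18.72 dB → 18.7 dB

18.7 dB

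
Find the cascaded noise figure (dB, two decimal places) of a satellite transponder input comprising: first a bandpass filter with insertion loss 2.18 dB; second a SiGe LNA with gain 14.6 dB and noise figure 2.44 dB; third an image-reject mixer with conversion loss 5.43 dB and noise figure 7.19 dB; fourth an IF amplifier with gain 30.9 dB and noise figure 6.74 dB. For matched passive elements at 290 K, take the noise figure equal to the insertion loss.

5.89 dB

Convert to linear (a loss of L dB is a gain of −L dB): F_i = 10^(NF_i/10), G_i = 10^(G_i,dB/10)
  Stage 1: F_1 = 10^(2.18/10) = 1.652, G_1 = 10^(−2.18/10) = 0.6053
  Stage 2: F_2 = 10^(2.44/10) = 1.754, G_2 = 10^(14.6/10) = 28.84
  Stage 3: F_3 = 10^(7.19/10) = 5.236, G_3 = 10^(−5.43/10) = 0.2864
  Stage 4: F_4 = 10^(6.74/10) = 4.721, G_4 = 10^(30.9/10) = 1230
Friis cascade:
  F = 1.652 + (1.754 − 1)/0.6053 + (5.236 − 1)/17.46 + (4.721 − 1)/5.000 = 3.884
NF = 10 log₁₀(3.884) = 5.89 dB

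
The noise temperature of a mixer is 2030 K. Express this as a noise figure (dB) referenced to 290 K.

F = 1 + T_e/T₀ = 1 + 2030/290 = 8
NF = 10 log₁₀(8) = 9.03 dB

9.03 dB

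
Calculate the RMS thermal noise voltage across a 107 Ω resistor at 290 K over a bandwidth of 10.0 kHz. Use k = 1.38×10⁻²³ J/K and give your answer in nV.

V_n = √(4kTRB)
4kTRB = 4 × 1.38×10⁻²³ × 290 × 1.07×10² × 1.00×10⁴ = 1.71×10⁻¹⁴ V²
V_n = √(1.71×10⁻¹⁴) = 1.31×10⁻⁷ V = 131 nV

131 nV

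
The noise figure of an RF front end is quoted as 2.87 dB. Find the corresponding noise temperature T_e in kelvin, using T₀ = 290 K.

F = 10^(2.87/10) = 1.93642
T_e = (F − 1)·T₀ = (1.93642 − 1) × 290 = 272 K

272 K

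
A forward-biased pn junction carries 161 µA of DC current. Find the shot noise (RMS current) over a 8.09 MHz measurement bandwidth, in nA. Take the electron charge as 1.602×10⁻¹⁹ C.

20.4 nA

I_n = √(2qI·B)
2qI·B = 2 × 1.602×10⁻¹⁹ × 1.61×10⁻⁴ × 8.09×10⁶ = 4.17×10⁻¹⁶ A²
I_n = √(4.17×10⁻¹⁶) = 2.04×10⁻⁸ A = 20.4 nA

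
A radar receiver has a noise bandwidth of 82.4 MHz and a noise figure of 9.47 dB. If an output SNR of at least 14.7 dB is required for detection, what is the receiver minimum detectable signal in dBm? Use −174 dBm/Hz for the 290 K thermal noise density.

−70.7 dBm

Sensitivity = −174 + 10 log₁₀(B) + NF + SNR_min
= −174 + 79.16 + 9.47 + 14.7
= −70.67 dBm → −70.7 dBm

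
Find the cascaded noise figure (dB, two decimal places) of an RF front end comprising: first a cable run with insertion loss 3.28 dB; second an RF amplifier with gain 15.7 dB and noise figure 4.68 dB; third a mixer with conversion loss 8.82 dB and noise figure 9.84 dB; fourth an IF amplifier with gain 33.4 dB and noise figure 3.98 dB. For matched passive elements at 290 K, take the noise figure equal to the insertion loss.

Convert to linear (a loss of L dB is a gain of −L dB): F_i = 10^(NF_i/10), G_i = 10^(G_i,dB/10)
  Stage 1: F_1 = 10^(3.28/10) = 2.128, G_1 = 10^(−3.28/10) = 0.4699
  Stage 2: F_2 = 10^(4.68/10) = 2.938, G_2 = 10^(15.7/10) = 37.15
  Stage 3: F_3 = 10^(9.84/10) = 9.638, G_3 = 10^(−8.82/10) = 0.1312
  Stage 4: F_4 = 10^(3.98/10) = 2.500, G_4 = 10^(33.4/10) = 2188
Friis cascade:
  F = 2.128 + (2.938 − 1)/0.4699 + (9.638 − 1)/17.46 + (2.500 − 1)/2.291 = 7.401
NF = 10 log₁₀(7.401) = 8.69 dB

8.69 dB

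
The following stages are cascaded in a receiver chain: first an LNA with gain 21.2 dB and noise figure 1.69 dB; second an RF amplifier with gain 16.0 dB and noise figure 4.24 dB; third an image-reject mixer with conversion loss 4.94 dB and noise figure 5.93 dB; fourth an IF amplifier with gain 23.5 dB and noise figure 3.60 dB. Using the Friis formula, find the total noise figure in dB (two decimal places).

1.73 dB

Convert to linear (a loss of L dB is a gain of −L dB): F_i = 10^(NF_i/10), G_i = 10^(G_i,dB/10)
  Stage 1: F_1 = 10^(1.69/10) = 1.476, G_1 = 10^(21.2/10) = 131.8
  Stage 2: F_2 = 10^(4.24/10) = 2.655, G_2 = 10^(16.0/10) = 39.81
  Stage 3: F_3 = 10^(5.93/10) = 3.917, G_3 = 10^(−4.94/10) = 0.3206
  Stage 4: F_4 = 10^(3.60/10) = 2.291, G_4 = 10^(23.5/10) = 223.9
Friis cascade:
  F = 1.476 + (2.655 − 1)/131.8 + (3.917 − 1)/5248 + (2.291 − 1)/1683 = 1.490
NF = 10 log₁₀(1.490) = 1.73 dB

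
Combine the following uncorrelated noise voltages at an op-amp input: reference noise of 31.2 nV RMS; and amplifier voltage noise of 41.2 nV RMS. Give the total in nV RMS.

Uncorrelated sources add in power (mean-square): V_tot = √(ΣV_i²)
V_tot = √[(3.12×10⁻⁸)² + (4.12×10⁻⁸)²] = 5.17×10⁻⁸ V = 51.7 nV

51.7 nV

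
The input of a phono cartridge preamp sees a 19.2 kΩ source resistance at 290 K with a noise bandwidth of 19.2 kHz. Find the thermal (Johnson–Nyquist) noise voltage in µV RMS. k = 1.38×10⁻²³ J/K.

2.43 µV

V_n = √(4kTRB)
4kTRB = 4 × 1.38×10⁻²³ × 290 × 1.92×10⁴ × 1.92×10⁴ = 5.90×10⁻¹² V²
V_n = √(5.90×10⁻¹²) = 2.43×10⁻⁶ V = 2.43 µV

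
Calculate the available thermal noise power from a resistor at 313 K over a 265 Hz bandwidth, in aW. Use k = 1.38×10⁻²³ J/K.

P_n = kTB = 1.38×10⁻²³ × 313 × 2.65×10² = 1.14×10⁻¹⁸ W = 1.14 aW

1.14 aW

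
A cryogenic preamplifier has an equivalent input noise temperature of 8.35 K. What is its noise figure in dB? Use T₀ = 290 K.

F = 1 + T_e/T₀ = 1 + 8.35/290 = 1.02879
NF = 10 log₁₀(1.02879) = 0.123 dB

0.123 dB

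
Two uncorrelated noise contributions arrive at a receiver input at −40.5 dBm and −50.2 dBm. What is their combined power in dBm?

Convert to linear, add, convert back:
P₁ = 8.91×10⁻⁸ W, P₂ = 9.55×10⁻⁹ W
P_tot = 9.87×10⁻⁸ W → 10 log₁₀(P_tot / 10⁻³) = −40.1 dBm

−40.1 dBm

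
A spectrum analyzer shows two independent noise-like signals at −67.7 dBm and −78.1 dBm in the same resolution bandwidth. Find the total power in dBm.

Convert to linear, add, convert back:
P₁ = 1.70×10⁻¹⁰ W, P₂ = 1.55×10⁻¹¹ W
P_tot = 1.85×10⁻¹⁰ W → 10 log₁₀(P_tot / 10⁻³) = −67.3 dBm

−67.3 dBm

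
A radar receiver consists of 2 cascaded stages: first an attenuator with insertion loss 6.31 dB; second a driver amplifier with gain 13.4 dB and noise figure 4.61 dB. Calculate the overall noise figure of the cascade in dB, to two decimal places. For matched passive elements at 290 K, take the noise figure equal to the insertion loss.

Convert to linear (a loss of L dB is a gain of −L dB): F_i = 10^(NF_i/10), G_i = 10^(G_i,dB/10)
  Stage 1: F_1 = 10^(6.31/10) = 4.276, G_1 = 10^(−6.31/10) = 0.2339
  Stage 2: F_2 = 10^(4.61/10) = 2.891, G_2 = 10^(13.4/10) = 21.88
Friis cascade:
  F = 4.276 + (2.891 − 1)/0.2339 = 12.36
NF = 10 log₁₀(12.36) = 10.92 dB

10.92 dB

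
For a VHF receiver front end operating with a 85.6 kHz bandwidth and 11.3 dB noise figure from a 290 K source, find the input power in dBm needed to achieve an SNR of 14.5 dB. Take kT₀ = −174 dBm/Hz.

Sensitivity = −174 + 10 log₁₀(B) + NF + SNR_min
= −174 + 49.32 + 11.3 + 14.5
= −98.88 dBm → −98.9 dBm

−98.9 dBm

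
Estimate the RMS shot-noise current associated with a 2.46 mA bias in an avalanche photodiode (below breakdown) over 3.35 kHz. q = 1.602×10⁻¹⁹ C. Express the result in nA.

I_n = √(2qI·B)
2qI·B = 2 × 1.602×10⁻¹⁹ × 2.46×10⁻³ × 3.35×10³ = 2.64×10⁻¹⁸ A²
I_n = √(2.64×10⁻¹⁸) = 1.62×10⁻⁹ A = 1.62 nA

1.62 nA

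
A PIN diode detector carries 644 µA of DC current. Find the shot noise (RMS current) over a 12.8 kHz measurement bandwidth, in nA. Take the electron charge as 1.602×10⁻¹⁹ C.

I_n = √(2qI·B)
2qI·B = 2 × 1.602×10⁻¹⁹ × 6.44×10⁻⁴ × 1.28×10⁴ = 2.64×10⁻¹⁸ A²
I_n = √(2.64×10⁻¹⁸) = 1.63×10⁻⁹ A = 1.63 nA

1.63 nA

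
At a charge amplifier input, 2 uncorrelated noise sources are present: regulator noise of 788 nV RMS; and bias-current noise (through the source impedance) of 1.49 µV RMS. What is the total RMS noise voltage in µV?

1.69 µV

Uncorrelated sources add in power (mean-square): V_tot = √(ΣV_i²)
V_tot = √[(7.88×10⁻⁷)² + (1.49×10⁻⁶)²] = 1.69×10⁻⁶ V = 1.69 µV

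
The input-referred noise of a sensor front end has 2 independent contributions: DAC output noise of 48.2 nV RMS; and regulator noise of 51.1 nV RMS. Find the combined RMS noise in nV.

Uncorrelated sources add in power (mean-square): V_tot = √(ΣV_i²)
V_tot = √[(4.82×10⁻⁸)² + (5.11×10⁻⁸)²] = 7.02×10⁻⁸ V = 70.2 nV

70.2 nV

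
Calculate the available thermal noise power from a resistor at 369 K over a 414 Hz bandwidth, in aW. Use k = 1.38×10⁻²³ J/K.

P_n = kTB = 1.38×10⁻²³ × 369 × 4.14×10² = 2.11×10⁻¹⁸ W = 2.11 aW

2.11 aW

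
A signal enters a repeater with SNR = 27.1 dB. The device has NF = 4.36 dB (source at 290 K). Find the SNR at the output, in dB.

22.74 dB

By definition F = SNR_in/SNR_out, so in dB: SNR_out = SNR_in − NF
SNR_out = 27.1 − 4.36 = 22.74 dB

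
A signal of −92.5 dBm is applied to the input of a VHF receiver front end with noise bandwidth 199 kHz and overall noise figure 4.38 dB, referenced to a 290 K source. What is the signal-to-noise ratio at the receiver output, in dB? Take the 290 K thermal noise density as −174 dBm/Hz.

Noise floor: N = −174 + 10 log₁₀(B) + NF
10 log₁₀(1.99×10⁵) = 52.99 dB
N = −174 + 52.99 + 4.38 = −116.63 dBm
SNR = P_sig − N = −92.5 − (−116.63) = 24.13 dB → 24.1 dB

24.1 dB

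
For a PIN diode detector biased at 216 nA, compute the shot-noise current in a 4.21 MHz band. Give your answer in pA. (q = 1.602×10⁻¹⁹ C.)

I_n = √(2qI·B)
2qI·B = 2 × 1.602×10⁻¹⁹ × 2.16×10⁻⁷ × 4.21×10⁶ = 2.91×10⁻¹⁹ A²
I_n = √(2.91×10⁻¹⁹) = 5.40×10⁻¹⁰ A = 540 pA

540 pA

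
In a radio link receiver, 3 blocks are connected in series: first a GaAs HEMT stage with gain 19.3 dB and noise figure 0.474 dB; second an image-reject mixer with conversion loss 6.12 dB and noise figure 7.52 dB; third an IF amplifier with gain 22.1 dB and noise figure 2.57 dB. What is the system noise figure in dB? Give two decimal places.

0.82 dB

Convert to linear (a loss of L dB is a gain of −L dB): F_i = 10^(NF_i/10), G_i = 10^(G_i,dB/10)
  Stage 1: F_1 = 10^(0.474/10) = 1.115, G_1 = 10^(19.3/10) = 85.11
  Stage 2: F_2 = 10^(7.52/10) = 5.649, G_2 = 10^(−6.12/10) = 0.2443
  Stage 3: F_3 = 10^(2.57/10) = 1.807, G_3 = 10^(22.1/10) = 162.2
Friis cascade:
  F = 1.115 + (5.649 − 1)/85.11 + (1.807 − 1)/20.80 = 1.209
NF = 10 log₁₀(1.209) = 0.82 dB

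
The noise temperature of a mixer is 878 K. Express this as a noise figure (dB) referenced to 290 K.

6.05 dB

F = 1 + T_e/T₀ = 1 + 878/290 = 4.02759
NF = 10 log₁₀(4.02759) = 6.05 dB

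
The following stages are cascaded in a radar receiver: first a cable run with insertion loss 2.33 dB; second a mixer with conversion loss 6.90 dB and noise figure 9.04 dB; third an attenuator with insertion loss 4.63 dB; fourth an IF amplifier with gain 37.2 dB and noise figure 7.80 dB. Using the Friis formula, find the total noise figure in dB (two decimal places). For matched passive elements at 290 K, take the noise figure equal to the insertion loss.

Convert to linear (a loss of L dB is a gain of −L dB): F_i = 10^(NF_i/10), G_i = 10^(G_i,dB/10)
  Stage 1: F_1 = 10^(2.33/10) = 1.710, G_1 = 10^(−2.33/10) = 0.5848
  Stage 2: F_2 = 10^(9.04/10) = 8.017, G_2 = 10^(−6.90/10) = 0.2042
  Stage 3: F_3 = 10^(4.63/10) = 2.904, G_3 = 10^(−4.63/10) = 0.3443
  Stage 4: F_4 = 10^(7.80/10) = 6.026, G_4 = 10^(37.2/10) = 5248
Friis cascade:
  F = 1.710 + (8.017 − 1)/0.5848 + (2.904 − 1)/0.1194 + (6.026 − 1)/0.04111 = 151.9
NF = 10 log₁₀(151.9) = 21.82 dB

21.82 dB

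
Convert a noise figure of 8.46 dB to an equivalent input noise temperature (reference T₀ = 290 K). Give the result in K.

F = 10^(8.46/10) = 7.01455
T_e = (F − 1)·T₀ = (7.01455 − 1) × 290 = 1744 K

1744 K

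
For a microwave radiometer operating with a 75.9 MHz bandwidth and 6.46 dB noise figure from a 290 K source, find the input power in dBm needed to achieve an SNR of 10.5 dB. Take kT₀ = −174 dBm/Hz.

−78.2 dBm

Sensitivity = −174 + 10 log₁₀(B) + NF + SNR_min
= −174 + 78.8 + 6.46 + 10.5
= −78.24 dBm → −78.2 dBm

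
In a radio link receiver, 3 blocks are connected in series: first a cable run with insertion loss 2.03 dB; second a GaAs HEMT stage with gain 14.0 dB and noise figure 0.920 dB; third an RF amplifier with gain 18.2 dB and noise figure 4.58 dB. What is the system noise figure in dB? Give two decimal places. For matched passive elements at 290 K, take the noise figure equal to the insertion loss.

3.20 dB

Convert to linear (a loss of L dB is a gain of −L dB): F_i = 10^(NF_i/10), G_i = 10^(G_i,dB/10)
  Stage 1: F_1 = 10^(2.03/10) = 1.596, G_1 = 10^(−2.03/10) = 0.6266
  Stage 2: F_2 = 10^(0.920/10) = 1.236, G_2 = 10^(14.0/10) = 25.12
  Stage 3: F_3 = 10^(4.58/10) = 2.871, G_3 = 10^(18.2/10) = 66.07
Friis cascade:
  F = 1.596 + (1.236 − 1)/0.6266 + (2.871 − 1)/15.74 = 2.091
NF = 10 log₁₀(2.091) = 3.20 dB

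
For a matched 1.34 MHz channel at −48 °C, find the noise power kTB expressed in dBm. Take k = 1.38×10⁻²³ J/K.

−113.8 dBm

T = −48 °C + 273.15 = 225.15 K
P_n = kTB = 1.38×10⁻²³ × 225.15 × 1.34×10⁶ = 4.16×10⁻¹⁵ W
In dBm: 10 log₁₀(4.16×10⁻¹⁵ / 10⁻³) = −113.8 dBm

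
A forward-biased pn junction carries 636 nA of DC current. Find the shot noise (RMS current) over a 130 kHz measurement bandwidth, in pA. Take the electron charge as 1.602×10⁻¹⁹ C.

163 pA

I_n = √(2qI·B)
2qI·B = 2 × 1.602×10⁻¹⁹ × 6.36×10⁻⁷ × 1.30×10⁵ = 2.65×10⁻²⁰ A²
I_n = √(2.65×10⁻²⁰) = 1.63×10⁻¹⁰ A = 163 pA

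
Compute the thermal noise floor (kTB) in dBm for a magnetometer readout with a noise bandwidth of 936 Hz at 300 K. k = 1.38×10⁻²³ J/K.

P_n = kTB = 1.38×10⁻²³ × 300 × 9.36×10² = 3.88×10⁻¹⁸ W
In dBm: 10 log₁₀(3.88×10⁻¹⁸ / 10⁻³) = −144.1 dBm

−144.1 dBm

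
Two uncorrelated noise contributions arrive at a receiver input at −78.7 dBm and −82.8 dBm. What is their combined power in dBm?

−77.3 dBm

Convert to linear, add, convert back:
P₁ = 1.35×10⁻¹¹ W, P₂ = 5.25×10⁻¹² W
P_tot = 1.87×10⁻¹¹ W → 10 log₁₀(P_tot / 10⁻³) = −77.3 dBm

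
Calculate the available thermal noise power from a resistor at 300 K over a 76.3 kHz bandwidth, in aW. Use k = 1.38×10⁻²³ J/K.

P_n = kTB = 1.38×10⁻²³ × 300 × 7.63×10⁴ = 3.16×10⁻¹⁶ W = 316 aW

316 aW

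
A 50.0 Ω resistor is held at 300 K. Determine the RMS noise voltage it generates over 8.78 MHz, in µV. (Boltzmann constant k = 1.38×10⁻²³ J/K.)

2.70 µV

V_n = √(4kTRB)
4kTRB = 4 × 1.38×10⁻²³ × 300 × 5.00×10¹ × 8.78×10⁶ = 7.27×10⁻¹² V²
V_n = √(7.27×10⁻¹²) = 2.70×10⁻⁶ V = 2.70 µV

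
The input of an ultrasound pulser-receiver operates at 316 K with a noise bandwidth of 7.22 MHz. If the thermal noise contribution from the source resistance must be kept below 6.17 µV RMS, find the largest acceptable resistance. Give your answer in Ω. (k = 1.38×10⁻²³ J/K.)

302 Ω

Johnson–Nyquist: V_n = √(4kTRB) ⇒ R = V_n² / (4kTB)
4kTB = 4 × 1.38×10⁻²³ × 316 × 7.22×10⁶ = 1.26×10⁻¹³
R = (6.17×10⁻⁶)² / 1.26×10⁻¹³ = 3.02×10² Ω = 302 Ω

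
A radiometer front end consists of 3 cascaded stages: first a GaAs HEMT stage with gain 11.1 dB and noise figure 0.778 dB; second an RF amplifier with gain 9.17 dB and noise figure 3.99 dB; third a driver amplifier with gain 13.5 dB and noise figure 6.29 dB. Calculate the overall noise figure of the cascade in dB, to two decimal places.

1.28 dB

Convert to linear (a loss of L dB is a gain of −L dB): F_i = 10^(NF_i/10), G_i = 10^(G_i,dB/10)
  Stage 1: F_1 = 10^(0.778/10) = 1.196, G_1 = 10^(11.1/10) = 12.88
  Stage 2: F_2 = 10^(3.99/10) = 2.506, G_2 = 10^(9.17/10) = 8.260
  Stage 3: F_3 = 10^(6.29/10) = 4.256, G_3 = 10^(13.5/10) = 22.39
Friis cascade:
  F = 1.196 + (2.506 − 1)/12.88 + (4.256 − 1)/106.4 = 1.344
NF = 10 log₁₀(1.344) = 1.28 dB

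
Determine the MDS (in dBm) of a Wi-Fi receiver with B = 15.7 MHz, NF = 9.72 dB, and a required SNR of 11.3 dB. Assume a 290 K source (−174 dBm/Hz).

−81.0 dBm

Sensitivity = −174 + 10 log₁₀(B) + NF + SNR_min
= −174 + 71.96 + 9.72 + 11.3
= −81.02 dBm → −81.0 dBm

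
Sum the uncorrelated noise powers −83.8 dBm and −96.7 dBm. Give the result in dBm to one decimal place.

Convert to linear, add, convert back:
P₁ = 4.17×10⁻¹² W, P₂ = 2.14×10⁻¹³ W
P_tot = 4.38×10⁻¹² W → 10 log₁₀(P_tot / 10⁻³) = −83.6 dBm

−83.6 dBm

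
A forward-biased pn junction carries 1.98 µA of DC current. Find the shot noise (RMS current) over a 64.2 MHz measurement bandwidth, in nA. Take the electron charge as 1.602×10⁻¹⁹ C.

6.38 nA

I_n = √(2qI·B)
2qI·B = 2 × 1.602×10⁻¹⁹ × 1.98×10⁻⁶ × 6.42×10⁷ = 4.07×10⁻¹⁷ A²
I_n = √(4.07×10⁻¹⁷) = 6.38×10⁻⁹ A = 6.38 nA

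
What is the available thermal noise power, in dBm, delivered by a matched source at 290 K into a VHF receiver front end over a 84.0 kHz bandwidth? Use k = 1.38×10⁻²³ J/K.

−124.7 dBm

P_n = kTB = 1.38×10⁻²³ × 290 × 8.40×10⁴ = 3.36×10⁻¹⁶ W
In dBm: 10 log₁₀(3.36×10⁻¹⁶ / 10⁻³) = −124.7 dBm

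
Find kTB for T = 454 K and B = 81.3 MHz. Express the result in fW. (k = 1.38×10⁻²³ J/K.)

P_n = kTB = 1.38×10⁻²³ × 454 × 8.13×10⁷ = 5.09×10⁻¹³ W = 509 fW

509 fW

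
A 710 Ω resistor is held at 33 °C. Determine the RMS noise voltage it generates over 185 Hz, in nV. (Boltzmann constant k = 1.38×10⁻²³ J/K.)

47.1 nV

T = 33 °C + 273.15 = 306.15 K
V_n = √(4kTRB)
4kTRB = 4 × 1.38×10⁻²³ × 306.15 × 7.10×10² × 1.85×10² = 2.22×10⁻¹⁵ V²
V_n = √(2.22×10⁻¹⁵) = 4.71×10⁻⁸ V = 47.1 nV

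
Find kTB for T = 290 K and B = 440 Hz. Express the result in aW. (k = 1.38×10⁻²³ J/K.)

1.76 aW

P_n = kTB = 1.38×10⁻²³ × 290 × 4.40×10² = 1.76×10⁻¹⁸ W = 1.76 aW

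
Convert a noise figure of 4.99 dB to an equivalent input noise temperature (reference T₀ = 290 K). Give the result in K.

F = 10^(4.99/10) = 3.155
T_e = (F − 1)·T₀ = (3.155 − 1) × 290 = 625 K

625 K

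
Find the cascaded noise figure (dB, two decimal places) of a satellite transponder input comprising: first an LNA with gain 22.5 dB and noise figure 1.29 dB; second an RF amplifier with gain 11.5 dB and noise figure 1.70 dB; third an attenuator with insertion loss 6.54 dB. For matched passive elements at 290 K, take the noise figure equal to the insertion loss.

Convert to linear (a loss of L dB is a gain of −L dB): F_i = 10^(NF_i/10), G_i = 10^(G_i,dB/10)
  Stage 1: F_1 = 10^(1.29/10) = 1.346, G_1 = 10^(22.5/10) = 177.8
  Stage 2: F_2 = 10^(1.70/10) = 1.479, G_2 = 10^(11.5/10) = 14.13
  Stage 3: F_3 = 10^(6.54/10) = 4.508, G_3 = 10^(−6.54/10) = 0.2218
Friis cascade:
  F = 1.346 + (1.479 − 1)/177.8 + (4.508 − 1)/2512 = 1.350
NF = 10 log₁₀(1.350) = 1.30 dB

1.30 dB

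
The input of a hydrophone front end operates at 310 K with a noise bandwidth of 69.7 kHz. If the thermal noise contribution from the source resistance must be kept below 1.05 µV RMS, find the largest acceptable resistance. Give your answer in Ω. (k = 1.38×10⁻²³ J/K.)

924 Ω

Johnson–Nyquist: V_n = √(4kTRB) ⇒ R = V_n² / (4kTB)
4kTB = 4 × 1.38×10⁻²³ × 310 × 6.97×10⁴ = 1.19×10⁻¹⁵
R = (1.05×10⁻⁶)² / 1.19×10⁻¹⁵ = 9.24×10² Ω = 924 Ω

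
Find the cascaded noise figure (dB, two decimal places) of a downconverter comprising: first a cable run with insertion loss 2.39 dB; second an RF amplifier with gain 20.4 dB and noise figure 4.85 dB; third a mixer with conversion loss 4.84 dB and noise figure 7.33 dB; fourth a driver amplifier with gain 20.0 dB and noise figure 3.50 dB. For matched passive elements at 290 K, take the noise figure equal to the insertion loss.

7.34 dB

Convert to linear (a loss of L dB is a gain of −L dB): F_i = 10^(NF_i/10), G_i = 10^(G_i,dB/10)
  Stage 1: F_1 = 10^(2.39/10) = 1.734, G_1 = 10^(−2.39/10) = 0.5768
  Stage 2: F_2 = 10^(4.85/10) = 3.055, G_2 = 10^(20.4/10) = 109.6
  Stage 3: F_3 = 10^(7.33/10) = 5.408, G_3 = 10^(−4.84/10) = 0.3281
  Stage 4: F_4 = 10^(3.50/10) = 2.239, G_4 = 10^(20.0/10) = 100.0
Friis cascade:
  F = 1.734 + (3.055 − 1)/0.5768 + (5.408 − 1)/63.24 + (2.239 − 1)/20.75 = 5.426
NF = 10 log₁₀(5.426) = 7.34 dB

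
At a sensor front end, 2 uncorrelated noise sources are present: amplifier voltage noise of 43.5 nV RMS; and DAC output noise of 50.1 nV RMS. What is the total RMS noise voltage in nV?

66.3 nV

Uncorrelated sources add in power (mean-square): V_tot = √(ΣV_i²)
V_tot = √[(4.35×10⁻⁸)² + (5.01×10⁻⁸)²] = 6.63×10⁻⁸ V = 66.3 nV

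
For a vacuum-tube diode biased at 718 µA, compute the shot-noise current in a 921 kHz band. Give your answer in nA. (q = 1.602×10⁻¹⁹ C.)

14.6 nA

I_n = √(2qI·B)
2qI·B = 2 × 1.602×10⁻¹⁹ × 7.18×10⁻⁴ × 9.21×10⁵ = 2.12×10⁻¹⁶ A²
I_n = √(2.12×10⁻¹⁶) = 1.46×10⁻⁸ A = 14.6 nA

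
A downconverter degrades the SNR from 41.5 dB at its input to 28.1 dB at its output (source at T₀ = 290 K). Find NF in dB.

13.4 dB

NF (dB) = SNR_in(dB) − SNR_out(dB) when the source is at T₀
NF = 41.5 − 28.1 = 13.4 dB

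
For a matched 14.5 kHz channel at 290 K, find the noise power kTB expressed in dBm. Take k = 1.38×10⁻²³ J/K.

P_n = kTB = 1.38×10⁻²³ × 290 × 1.45×10⁴ = 5.80×10⁻¹⁷ W
In dBm: 10 log₁₀(5.80×10⁻¹⁷ / 10⁻³) = −132.4 dBm

−132.4 dBm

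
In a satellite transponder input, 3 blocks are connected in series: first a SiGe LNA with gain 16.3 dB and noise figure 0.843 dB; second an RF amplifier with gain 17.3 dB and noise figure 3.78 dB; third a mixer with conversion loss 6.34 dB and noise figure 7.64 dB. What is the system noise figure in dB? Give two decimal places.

Convert to linear (a loss of L dB is a gain of −L dB): F_i = 10^(NF_i/10), G_i = 10^(G_i,dB/10)
  Stage 1: F_1 = 10^(0.843/10) = 1.214, G_1 = 10^(16.3/10) = 42.66
  Stage 2: F_2 = 10^(3.78/10) = 2.388, G_2 = 10^(17.3/10) = 53.70
  Stage 3: F_3 = 10^(7.64/10) = 5.808, G_3 = 10^(−6.34/10) = 0.2323
Friis cascade:
  F = 1.214 + (2.388 − 1)/42.66 + (5.808 − 1)/2291 = 1.249
NF = 10 log₁₀(1.249) = 0.97 dB

0.97 dB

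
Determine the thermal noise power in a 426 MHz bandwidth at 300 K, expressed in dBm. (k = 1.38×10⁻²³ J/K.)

P_n = kTB = 1.38×10⁻²³ × 300 × 4.26×10⁸ = 1.76×10⁻¹² W
In dBm: 10 log₁₀(1.76×10⁻¹² / 10⁻³) = −87.5 dBm

−87.5 dBm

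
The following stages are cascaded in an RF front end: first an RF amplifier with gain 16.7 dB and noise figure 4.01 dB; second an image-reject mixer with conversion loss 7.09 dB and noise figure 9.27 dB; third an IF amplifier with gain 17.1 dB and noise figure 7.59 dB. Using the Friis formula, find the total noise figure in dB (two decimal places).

Convert to linear (a loss of L dB is a gain of −L dB): F_i = 10^(NF_i/10), G_i = 10^(G_i,dB/10)
  Stage 1: F_1 = 10^(4.01/10) = 2.518, G_1 = 10^(16.7/10) = 46.77
  Stage 2: F_2 = 10^(9.27/10) = 8.453, G_2 = 10^(−7.09/10) = 0.1954
  Stage 3: F_3 = 10^(7.59/10) = 5.741, G_3 = 10^(17.1/10) = 51.29
Friis cascade:
  F = 2.518 + (8.453 − 1)/46.77 + (5.741 − 1)/9.141 = 3.196
NF = 10 log₁₀(3.196) = 5.05 dB

5.05 dB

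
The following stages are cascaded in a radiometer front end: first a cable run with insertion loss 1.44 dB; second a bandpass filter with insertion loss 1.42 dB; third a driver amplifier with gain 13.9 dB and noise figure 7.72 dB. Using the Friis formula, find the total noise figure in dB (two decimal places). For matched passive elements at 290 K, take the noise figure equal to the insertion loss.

10.58 dB

Convert to linear (a loss of L dB is a gain of −L dB): F_i = 10^(NF_i/10), G_i = 10^(G_i,dB/10)
  Stage 1: F_1 = 10^(1.44/10) = 1.393, G_1 = 10^(−1.44/10) = 0.7178
  Stage 2: F_2 = 10^(1.42/10) = 1.387, G_2 = 10^(−1.42/10) = 0.7211
  Stage 3: F_3 = 10^(7.72/10) = 5.916, G_3 = 10^(13.9/10) = 24.55
Friis cascade:
  F = 1.393 + (1.387 − 1)/0.7178 + (5.916 − 1)/0.5176 = 11.43
NF = 10 log₁₀(11.43) = 10.58 dB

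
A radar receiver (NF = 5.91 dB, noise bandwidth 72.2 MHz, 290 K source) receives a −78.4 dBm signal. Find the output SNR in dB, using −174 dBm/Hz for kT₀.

Noise floor: N = −174 + 10 log₁₀(B) + NF
10 log₁₀(7.22×10⁷) = 78.59 dB
N = −174 + 78.59 + 5.91 = −89.50 dBm
SNR = P_sig − N = −78.4 − (−89.50) = 11.10 dB → 11.1 dB

11.1 dB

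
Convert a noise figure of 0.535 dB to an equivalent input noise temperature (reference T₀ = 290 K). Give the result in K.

F = 10^(0.535/10) = 1.1311
T_e = (F − 1)·T₀ = (1.1311 − 1) × 290 = 38.0 K

38.0 K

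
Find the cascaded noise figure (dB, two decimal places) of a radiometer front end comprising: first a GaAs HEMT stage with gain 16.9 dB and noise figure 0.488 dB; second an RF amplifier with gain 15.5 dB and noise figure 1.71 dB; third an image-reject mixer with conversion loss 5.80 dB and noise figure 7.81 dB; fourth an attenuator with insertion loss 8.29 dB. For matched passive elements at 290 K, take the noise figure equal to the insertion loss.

Convert to linear (a loss of L dB is a gain of −L dB): F_i = 10^(NF_i/10), G_i = 10^(G_i,dB/10)
  Stage 1: F_1 = 10^(0.488/10) = 1.119, G_1 = 10^(16.9/10) = 48.98
  Stage 2: F_2 = 10^(1.71/10) = 1.483, G_2 = 10^(15.5/10) = 35.48
  Stage 3: F_3 = 10^(7.81/10) = 6.039, G_3 = 10^(−5.80/10) = 0.2630
  Stage 4: F_4 = 10^(8.29/10) = 6.745, G_4 = 10^(−8.29/10) = 0.1483
Friis cascade:
  F = 1.119 + (1.483 − 1)/48.98 + (6.039 − 1)/1738 + (6.745 − 1)/457.1 = 1.144
NF = 10 log₁₀(1.144) = 0.59 dB

0.59 dB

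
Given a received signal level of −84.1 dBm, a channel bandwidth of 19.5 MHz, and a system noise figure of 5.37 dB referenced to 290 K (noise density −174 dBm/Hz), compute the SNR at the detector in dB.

11.6 dB

Noise floor: N = −174 + 10 log₁₀(B) + NF
10 log₁₀(1.95×10⁷) = 72.9 dB
N = −174 + 72.9 + 5.37 = −95.73 dBm
SNR = P_sig − N = −84.1 − (−95.73) = 11.63 dB → 11.6 dB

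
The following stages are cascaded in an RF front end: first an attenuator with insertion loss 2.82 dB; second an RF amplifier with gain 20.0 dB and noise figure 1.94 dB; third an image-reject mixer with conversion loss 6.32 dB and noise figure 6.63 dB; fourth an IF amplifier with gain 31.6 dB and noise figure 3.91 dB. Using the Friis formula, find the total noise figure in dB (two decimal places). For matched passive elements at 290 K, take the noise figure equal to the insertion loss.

5.03 dB

Convert to linear (a loss of L dB is a gain of −L dB): F_i = 10^(NF_i/10), G_i = 10^(G_i,dB/10)
  Stage 1: F_1 = 10^(2.82/10) = 1.914, G_1 = 10^(−2.82/10) = 0.5224
  Stage 2: F_2 = 10^(1.94/10) = 1.563, G_2 = 10^(20.0/10) = 100.0
  Stage 3: F_3 = 10^(6.63/10) = 4.603, G_3 = 10^(−6.32/10) = 0.2333
  Stage 4: F_4 = 10^(3.91/10) = 2.460, G_4 = 10^(31.6/10) = 1445
Friis cascade:
  F = 1.914 + (1.563 − 1)/0.5224 + (4.603 − 1)/52.24 + (2.460 − 1)/12.19 = 3.181
NF = 10 log₁₀(3.181) = 5.03 dB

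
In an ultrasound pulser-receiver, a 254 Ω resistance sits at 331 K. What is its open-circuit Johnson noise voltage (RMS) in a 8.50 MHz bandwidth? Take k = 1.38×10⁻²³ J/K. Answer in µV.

V_n = √(4kTRB)
4kTRB = 4 × 1.38×10⁻²³ × 331 × 2.54×10² × 8.50×10⁶ = 3.94×10⁻¹¹ V²
V_n = √(3.94×10⁻¹¹) = 6.28×10⁻⁶ V = 6.28 µV

6.28 µV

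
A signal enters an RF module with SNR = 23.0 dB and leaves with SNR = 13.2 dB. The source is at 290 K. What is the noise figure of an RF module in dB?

9.8 dB

NF (dB) = SNR_in(dB) − SNR_out(dB) when the source is at T₀
NF = 23.0 − 13.2 = 9.8 dB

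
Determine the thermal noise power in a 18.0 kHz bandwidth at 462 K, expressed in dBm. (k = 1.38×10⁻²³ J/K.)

P_n = kTB = 1.38×10⁻²³ × 462 × 1.80×10⁴ = 1.15×10⁻¹⁶ W
In dBm: 10 log₁₀(1.15×10⁻¹⁶ / 10⁻³) = −129.4 dBm

−129.4 dBm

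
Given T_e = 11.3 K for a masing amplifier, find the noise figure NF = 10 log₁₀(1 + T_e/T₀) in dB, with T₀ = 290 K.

F = 1 + T_e/T₀ = 1 + 11.3/290 = 1.03897
NF = 10 log₁₀(1.03897) = 0.166 dB

0.166 dB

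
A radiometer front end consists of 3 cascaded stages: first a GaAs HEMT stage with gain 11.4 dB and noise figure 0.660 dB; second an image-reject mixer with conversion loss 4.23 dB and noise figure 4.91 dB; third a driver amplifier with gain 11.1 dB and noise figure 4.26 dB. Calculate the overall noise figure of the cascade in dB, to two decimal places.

Convert to linear (a loss of L dB is a gain of −L dB): F_i = 10^(NF_i/10), G_i = 10^(G_i,dB/10)
  Stage 1: F_1 = 10^(0.660/10) = 1.164, G_1 = 10^(11.4/10) = 13.80
  Stage 2: F_2 = 10^(4.91/10) = 3.097, G_2 = 10^(−4.23/10) = 0.3776
  Stage 3: F_3 = 10^(4.26/10) = 2.667, G_3 = 10^(11.1/10) = 12.88
Friis cascade:
  F = 1.164 + (3.097 − 1)/13.80 + (2.667 − 1)/5.212 = 1.636
NF = 10 log₁₀(1.636) = 2.14 dB

2.14 dB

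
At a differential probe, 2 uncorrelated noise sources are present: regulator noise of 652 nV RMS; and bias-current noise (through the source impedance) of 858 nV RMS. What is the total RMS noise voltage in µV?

Uncorrelated sources add in power (mean-square): V_tot = √(ΣV_i²)
V_tot = √[(6.52×10⁻⁷)² + (8.58×10⁻⁷)²] = 1.08×10⁻⁶ V = 1.08 µV

1.08 µV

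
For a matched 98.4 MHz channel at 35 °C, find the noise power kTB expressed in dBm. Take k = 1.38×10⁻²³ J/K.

T = 35 °C + 273.15 = 308.15 K
P_n = kTB = 1.38×10⁻²³ × 308.15 × 9.84×10⁷ = 4.18×10⁻¹³ W
In dBm: 10 log₁₀(4.18×10⁻¹³ / 10⁻³) = −93.8 dBm

−93.8 dBm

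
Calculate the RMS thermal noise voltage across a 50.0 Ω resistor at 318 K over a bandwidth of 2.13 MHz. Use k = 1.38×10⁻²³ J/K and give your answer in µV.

1.37 µV

V_n = √(4kTRB)
4kTRB = 4 × 1.38×10⁻²³ × 318 × 5.00×10¹ × 2.13×10⁶ = 1.87×10⁻¹² V²
V_n = √(1.87×10⁻¹²) = 1.37×10⁻⁶ V = 1.37 µV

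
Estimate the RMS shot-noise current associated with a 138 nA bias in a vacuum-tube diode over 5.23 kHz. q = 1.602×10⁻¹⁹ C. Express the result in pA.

I_n = √(2qI·B)
2qI·B = 2 × 1.602×10⁻¹⁹ × 1.38×10⁻⁷ × 5.23×10³ = 2.31×10⁻²² A²
I_n = √(2.31×10⁻²²) = 1.52×10⁻¹¹ A = 15.2 pA

15.2 pA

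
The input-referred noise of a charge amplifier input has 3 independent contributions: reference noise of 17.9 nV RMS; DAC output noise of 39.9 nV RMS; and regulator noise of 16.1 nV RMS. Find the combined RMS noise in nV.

46.6 nV

Uncorrelated sources add in power (mean-square): V_tot = √(ΣV_i²)
V_tot = √[(1.79×10⁻⁸)² + (3.99×10⁻⁸)² + (1.61×10⁻⁸)²] = 4.66×10⁻⁸ V = 46.6 nV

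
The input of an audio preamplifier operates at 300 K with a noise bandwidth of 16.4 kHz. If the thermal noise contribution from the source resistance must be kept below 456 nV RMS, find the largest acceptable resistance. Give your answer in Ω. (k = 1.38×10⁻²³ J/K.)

766 Ω

Johnson–Nyquist: V_n = √(4kTRB) ⇒ R = V_n² / (4kTB)
4kTB = 4 × 1.38×10⁻²³ × 300 × 1.64×10⁴ = 2.72×10⁻¹⁶
R = (4.56×10⁻⁷)² / 2.72×10⁻¹⁶ = 7.66×10² Ω = 766 Ω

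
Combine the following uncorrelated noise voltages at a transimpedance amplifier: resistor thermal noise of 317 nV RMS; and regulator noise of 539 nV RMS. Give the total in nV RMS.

625 nV

Uncorrelated sources add in power (mean-square): V_tot = √(ΣV_i²)
V_tot = √[(3.17×10⁻⁷)² + (5.39×10⁻⁷)²] = 6.25×10⁻⁷ V = 625 nV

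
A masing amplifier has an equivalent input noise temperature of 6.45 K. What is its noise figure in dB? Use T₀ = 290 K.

F = 1 + T_e/T₀ = 1 + 6.45/290 = 1.02224
NF = 10 log₁₀(1.02224) = 0.096 dB

0.096 dB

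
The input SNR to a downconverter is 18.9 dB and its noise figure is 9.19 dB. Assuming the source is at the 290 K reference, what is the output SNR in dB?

9.71 dB

By definition F = SNR_in/SNR_out, so in dB: SNR_out = SNR_in − NF
SNR_out = 18.9 − 9.19 = 9.71 dB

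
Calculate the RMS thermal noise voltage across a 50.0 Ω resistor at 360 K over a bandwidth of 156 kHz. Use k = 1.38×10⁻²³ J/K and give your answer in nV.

394 nV

V_n = √(4kTRB)
4kTRB = 4 × 1.38×10⁻²³ × 360 × 5.00×10¹ × 1.56×10⁵ = 1.55×10⁻¹³ V²
V_n = √(1.55×10⁻¹³) = 3.94×10⁻⁷ V = 394 nV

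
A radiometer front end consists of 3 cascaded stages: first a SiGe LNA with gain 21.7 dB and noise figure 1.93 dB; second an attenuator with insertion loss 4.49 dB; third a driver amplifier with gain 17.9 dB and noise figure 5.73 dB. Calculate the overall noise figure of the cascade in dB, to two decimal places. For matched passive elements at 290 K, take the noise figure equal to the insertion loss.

Convert to linear (a loss of L dB is a gain of −L dB): F_i = 10^(NF_i/10), G_i = 10^(G_i,dB/10)
  Stage 1: F_1 = 10^(1.93/10) = 1.560, G_1 = 10^(21.7/10) = 147.9
  Stage 2: F_2 = 10^(4.49/10) = 2.812, G_2 = 10^(−4.49/10) = 0.3556
  Stage 3: F_3 = 10^(5.73/10) = 3.741, G_3 = 10^(17.9/10) = 61.66
Friis cascade:
  F = 1.560 + (2.812 − 1)/147.9 + (3.741 − 1)/52.60 = 1.624
NF = 10 log₁₀(1.624) = 2.11 dB

2.11 dB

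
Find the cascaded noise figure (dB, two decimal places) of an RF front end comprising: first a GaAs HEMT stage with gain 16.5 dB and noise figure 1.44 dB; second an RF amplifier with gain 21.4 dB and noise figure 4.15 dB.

Convert to linear (a loss of L dB is a gain of −L dB): F_i = 10^(NF_i/10), G_i = 10^(G_i,dB/10)
  Stage 1: F_1 = 10^(1.44/10) = 1.393, G_1 = 10^(16.5/10) = 44.67
  Stage 2: F_2 = 10^(4.15/10) = 2.600, G_2 = 10^(21.4/10) = 138.0
Friis cascade:
  F = 1.393 + (2.600 − 1)/44.67 = 1.429
NF = 10 log₁₀(1.429) = 1.55 dB

1.55 dB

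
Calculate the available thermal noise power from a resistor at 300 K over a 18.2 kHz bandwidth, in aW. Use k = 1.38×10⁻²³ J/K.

P_n = kTB = 1.38×10⁻²³ × 300 × 1.82×10⁴ = 7.53×10⁻¹⁷ W = 75.3 aW

75.3 aW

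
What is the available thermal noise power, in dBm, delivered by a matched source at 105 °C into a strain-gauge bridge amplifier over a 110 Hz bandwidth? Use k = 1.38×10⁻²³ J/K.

T = 105 °C + 273.15 = 378.15 K
P_n = kTB = 1.38×10⁻²³ × 378.15 × 1.10×10² = 5.74×10⁻¹⁹ W
In dBm: 10 log₁₀(5.74×10⁻¹⁹ / 10⁻³) = −152.4 dBm

−152.4 dBm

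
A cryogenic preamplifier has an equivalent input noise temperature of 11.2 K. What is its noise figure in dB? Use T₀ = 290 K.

0.165 dB

F = 1 + T_e/T₀ = 1 + 11.2/290 = 1.03862
NF = 10 log₁₀(1.03862) = 0.165 dB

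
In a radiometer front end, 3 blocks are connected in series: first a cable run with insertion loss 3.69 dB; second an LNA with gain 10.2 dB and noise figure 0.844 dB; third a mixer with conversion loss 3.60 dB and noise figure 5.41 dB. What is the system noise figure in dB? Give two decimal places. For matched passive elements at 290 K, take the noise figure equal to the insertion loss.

Convert to linear (a loss of L dB is a gain of −L dB): F_i = 10^(NF_i/10), G_i = 10^(G_i,dB/10)
  Stage 1: F_1 = 10^(3.69/10) = 2.339, G_1 = 10^(−3.69/10) = 0.4276
  Stage 2: F_2 = 10^(0.844/10) = 1.215, G_2 = 10^(10.2/10) = 10.47
  Stage 3: F_3 = 10^(5.41/10) = 3.475, G_3 = 10^(−3.60/10) = 0.4365
Friis cascade:
  F = 2.339 + (1.215 − 1)/0.4276 + (3.475 − 1)/4.477 = 3.393
NF = 10 log₁₀(3.393) = 5.31 dB

5.31 dB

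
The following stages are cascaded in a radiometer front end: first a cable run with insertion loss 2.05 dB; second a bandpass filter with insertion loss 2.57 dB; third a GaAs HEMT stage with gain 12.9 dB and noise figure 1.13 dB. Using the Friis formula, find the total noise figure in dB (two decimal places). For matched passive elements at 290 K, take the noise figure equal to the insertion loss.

5.75 dB

Convert to linear (a loss of L dB is a gain of −L dB): F_i = 10^(NF_i/10), G_i = 10^(G_i,dB/10)
  Stage 1: F_1 = 10^(2.05/10) = 1.603, G_1 = 10^(−2.05/10) = 0.6237
  Stage 2: F_2 = 10^(2.57/10) = 1.807, G_2 = 10^(−2.57/10) = 0.5534
  Stage 3: F_3 = 10^(1.13/10) = 1.297, G_3 = 10^(12.9/10) = 19.50
Friis cascade:
  F = 1.603 + (1.807 − 1)/0.6237 + (1.297 − 1)/0.3451 = 3.758
NF = 10 log₁₀(3.758) = 5.75 dB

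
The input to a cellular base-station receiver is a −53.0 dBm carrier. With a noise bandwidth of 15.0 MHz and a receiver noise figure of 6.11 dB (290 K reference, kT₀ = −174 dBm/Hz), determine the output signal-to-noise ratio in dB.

Noise floor: N = −174 + 10 log₁₀(B) + NF
10 log₁₀(1.50×10⁷) = 71.76 dB
N = −174 + 71.76 + 6.11 = −96.13 dBm
SNR = P_sig − N = −53.0 − (−96.13) = 43.13 dB → 43.1 dB

43.1 dB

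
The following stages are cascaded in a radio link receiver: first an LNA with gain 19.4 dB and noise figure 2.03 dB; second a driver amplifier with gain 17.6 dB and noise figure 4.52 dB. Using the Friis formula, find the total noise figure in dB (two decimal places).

Convert to linear (a loss of L dB is a gain of −L dB): F_i = 10^(NF_i/10), G_i = 10^(G_i,dB/10)
  Stage 1: F_1 = 10^(2.03/10) = 1.596, G_1 = 10^(19.4/10) = 87.10
  Stage 2: F_2 = 10^(4.52/10) = 2.831, G_2 = 10^(17.6/10) = 57.54
Friis cascade:
  F = 1.596 + (2.831 − 1)/87.10 = 1.617
NF = 10 log₁₀(1.617) = 2.09 dB

2.09 dB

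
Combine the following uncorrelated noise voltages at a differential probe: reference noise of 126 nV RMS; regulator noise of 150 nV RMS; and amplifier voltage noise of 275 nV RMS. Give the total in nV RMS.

338 nV

Uncorrelated sources add in power (mean-square): V_tot = √(ΣV_i²)
V_tot = √[(1.26×10⁻⁷)² + (1.50×10⁻⁷)² + (2.75×10⁻⁷)²] = 3.38×10⁻⁷ V = 338 nV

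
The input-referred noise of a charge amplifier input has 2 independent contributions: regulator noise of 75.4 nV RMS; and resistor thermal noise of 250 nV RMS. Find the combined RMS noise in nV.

261 nV

Uncorrelated sources add in power (mean-square): V_tot = √(ΣV_i²)
V_tot = √[(7.54×10⁻⁸)² + (2.50×10⁻⁷)²] = 2.61×10⁻⁷ V = 261 nV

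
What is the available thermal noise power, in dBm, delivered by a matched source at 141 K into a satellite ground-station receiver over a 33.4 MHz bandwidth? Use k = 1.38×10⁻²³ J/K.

−101.9 dBm

P_n = kTB = 1.38×10⁻²³ × 141 × 3.34×10⁷ = 6.50×10⁻¹⁴ W
In dBm: 10 log₁₀(6.50×10⁻¹⁴ / 10⁻³) = −101.9 dBm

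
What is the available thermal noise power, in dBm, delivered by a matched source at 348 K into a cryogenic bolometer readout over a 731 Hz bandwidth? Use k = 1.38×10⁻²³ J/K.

−144.5 dBm

P_n = kTB = 1.38×10⁻²³ × 348 × 7.31×10² = 3.51×10⁻¹⁸ W
In dBm: 10 log₁₀(3.51×10⁻¹⁸ / 10⁻³) = −144.5 dBm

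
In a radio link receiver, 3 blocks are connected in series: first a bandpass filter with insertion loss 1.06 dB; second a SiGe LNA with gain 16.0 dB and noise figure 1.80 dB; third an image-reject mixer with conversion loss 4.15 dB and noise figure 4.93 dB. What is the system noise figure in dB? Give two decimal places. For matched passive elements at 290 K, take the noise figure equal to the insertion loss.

3.01 dB

Convert to linear (a loss of L dB is a gain of −L dB): F_i = 10^(NF_i/10), G_i = 10^(G_i,dB/10)
  Stage 1: F_1 = 10^(1.06/10) = 1.276, G_1 = 10^(−1.06/10) = 0.7834
  Stage 2: F_2 = 10^(1.80/10) = 1.514, G_2 = 10^(16.0/10) = 39.81
  Stage 3: F_3 = 10^(4.93/10) = 3.112, G_3 = 10^(−4.15/10) = 0.3846
Friis cascade:
  F = 1.276 + (1.514 − 1)/0.7834 + (3.112 − 1)/31.19 = 2.000
NF = 10 log₁₀(2.000) = 3.01 dB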